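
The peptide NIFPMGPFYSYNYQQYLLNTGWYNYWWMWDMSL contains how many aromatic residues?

12

F, W, and Y each carry an aromatic ring on the side chain.
Matching residues: F3, F8, Y9, Y11, Y13, Y16, W22, Y23, Y25, W26, W27, W29.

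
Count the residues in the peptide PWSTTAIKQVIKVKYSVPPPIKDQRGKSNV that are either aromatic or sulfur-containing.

2

Aromatic: F, W, Y. Sulfur-containing: C, M.
Aromatic residues here: W2, Y15 (2).
Sulfur-containing residues here: none (0).
The two groups share no amino acid, so total = 2 + 0 = 2.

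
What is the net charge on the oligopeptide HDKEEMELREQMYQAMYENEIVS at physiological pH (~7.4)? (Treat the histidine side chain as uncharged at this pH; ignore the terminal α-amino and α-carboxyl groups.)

-5

Near pH 7.4, K and R contribute +1 each, D and E contribute −1 each, and every other side chain (His included, as stated) is uncharged.
Positive (K, R): K3, R9 → +2.
Negative (D, E): D2, E4, E5, E7, E10, E18, E20 → −7.
Net charge = (+2) + (−7) = −5.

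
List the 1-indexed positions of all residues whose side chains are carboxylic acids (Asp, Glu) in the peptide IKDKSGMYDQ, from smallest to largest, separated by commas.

3, 9

Matching residues: D3, D9.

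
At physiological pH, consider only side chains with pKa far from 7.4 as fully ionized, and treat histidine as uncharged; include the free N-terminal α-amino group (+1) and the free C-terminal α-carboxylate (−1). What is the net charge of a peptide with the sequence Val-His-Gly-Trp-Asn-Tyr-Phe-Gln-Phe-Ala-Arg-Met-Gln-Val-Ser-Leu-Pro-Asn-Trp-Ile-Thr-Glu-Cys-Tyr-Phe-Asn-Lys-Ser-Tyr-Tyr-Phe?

The side chains ionized at physiological pH are Lys/Arg (+1) and Asp/Glu (−1); with His treated as neutral, nothing else contributes.
Positive (K, R): Arg11, Lys27 → +2.
Negative (D, E): Glu22 → −1.
The N-terminus (+1) and C-terminus (−1) cancel.
Net charge = (+2) + (−1) = +1.

+1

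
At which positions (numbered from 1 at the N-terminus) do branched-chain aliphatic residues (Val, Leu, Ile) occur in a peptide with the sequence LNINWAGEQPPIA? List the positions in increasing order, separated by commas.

1, 3, 12

Matching residues: L1, I3, I12.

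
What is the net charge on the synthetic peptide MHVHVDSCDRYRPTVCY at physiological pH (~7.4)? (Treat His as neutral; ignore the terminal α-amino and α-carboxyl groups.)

Near pH 7.4, K and R contribute +1 each, D and E contribute −1 each, and every other side chain (His included, as stated) is uncharged.
Positive (K, R): R10, R12 → +2.
Negative (D, E): D6, D9 → −2.
Net charge = (+2) + (−2) = 0.

0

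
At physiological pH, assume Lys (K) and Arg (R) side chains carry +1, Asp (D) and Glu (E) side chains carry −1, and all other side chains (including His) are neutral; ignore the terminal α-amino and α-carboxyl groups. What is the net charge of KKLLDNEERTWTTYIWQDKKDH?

Positive (K, R): K1, K2, R9, K19, K20 → +5.
Negative (D, E): D5, E7, E8, D18, D21 → −5.
Net charge = (+5) + (−5) = 0.

0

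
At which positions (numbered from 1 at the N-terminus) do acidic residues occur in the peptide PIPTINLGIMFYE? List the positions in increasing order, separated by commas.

13

The acidic residues are Asp (D) and Glu (E), whose side chains end in a carboxylate group.
Matching residues: E13.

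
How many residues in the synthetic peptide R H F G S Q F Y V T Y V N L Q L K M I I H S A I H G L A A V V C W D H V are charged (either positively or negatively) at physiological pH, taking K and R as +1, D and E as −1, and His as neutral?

Charged side chains at pH ~7.4: K, R (positive); D, E (negative).
Matching residues: R1, K17, D34.

3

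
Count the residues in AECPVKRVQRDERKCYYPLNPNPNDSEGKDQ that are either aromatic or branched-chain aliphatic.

Aromatic: F, W, Y. Branched-chain aliphatic: I, L, V.
Aromatic residues here: Y16, Y17 (2).
Branched-chain aliphatic residues here: V5, V8, L19 (3).
The two groups share no amino acid, so total = 2 + 3 = 5.

5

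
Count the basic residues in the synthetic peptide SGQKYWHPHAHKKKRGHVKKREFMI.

Lysine (K), arginine (R), and histidine (H) have basic, nitrogen-containing side chains.
Matching residues: K4, H7, H9, H11, K12, K13, K14, R15, H17, K19, K20, R21.

12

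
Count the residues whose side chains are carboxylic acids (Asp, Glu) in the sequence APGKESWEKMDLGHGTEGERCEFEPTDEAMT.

9

Matching residues: E5, E8, D11, E17, E19, E22, E24, D27, E28.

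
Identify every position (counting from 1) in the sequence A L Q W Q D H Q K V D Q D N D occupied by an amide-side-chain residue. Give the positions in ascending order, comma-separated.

Only N (asparagine) and Q (glutamine) carry a side-chain carboxamide.
Matching residues: Q3, Q5, Q8, Q12, N14.

3, 5, 8, 12, 14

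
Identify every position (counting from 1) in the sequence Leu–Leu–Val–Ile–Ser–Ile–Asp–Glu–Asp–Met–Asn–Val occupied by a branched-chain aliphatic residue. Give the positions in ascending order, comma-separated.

1, 2, 3, 4, 6, 12

The BCAAs are Val, Leu, and Ile — aliphatic side chains with a branch point.
Matching residues: Leu1, Leu2, Val3, Ile4, Ile6, Val12.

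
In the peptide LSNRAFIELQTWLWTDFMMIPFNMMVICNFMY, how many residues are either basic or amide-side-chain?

5

Basic: H, K, R. Amide-side-chain: N, Q.
Basic residues here: R4 (1).
Amide-side-chain residues here: N3, Q10, N23, N29 (4).
The two groups share no amino acid, so total = 1 + 4 = 5.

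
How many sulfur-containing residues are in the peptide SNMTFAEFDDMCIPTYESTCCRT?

Only Cys (C) and Met (M) have a sulfur atom in the side chain.
Matching residues: M3, M11, C12, C20, C21.

5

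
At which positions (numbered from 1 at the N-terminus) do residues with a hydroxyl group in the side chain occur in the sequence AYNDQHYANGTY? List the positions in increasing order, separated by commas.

2, 7, 11, 12

Serine (S), threonine (T), and tyrosine (Y) each carry a hydroxyl group on the side chain.
Matching residues: Y2, Y7, T11, Y12.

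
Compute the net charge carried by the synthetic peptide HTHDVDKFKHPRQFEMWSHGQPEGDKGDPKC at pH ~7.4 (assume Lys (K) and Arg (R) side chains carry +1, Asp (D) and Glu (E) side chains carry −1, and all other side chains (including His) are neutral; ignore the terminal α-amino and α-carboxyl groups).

-1

Positive (K, R): K7, K9, R12, K26, K30 → +5.
Negative (D, E): D4, D6, E15, E23, D25, D28 → −6.
Net charge = (+5) + (−6) = −1.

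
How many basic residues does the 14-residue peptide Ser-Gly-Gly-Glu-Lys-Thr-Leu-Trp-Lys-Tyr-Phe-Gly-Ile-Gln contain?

The basic amino acids are Lys (K), Arg (R), and His (H).
Matching residues: Lys5, Lys9.

2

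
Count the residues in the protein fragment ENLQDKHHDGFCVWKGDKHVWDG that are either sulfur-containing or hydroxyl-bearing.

Sulfur-containing: C, M. Hydroxyl-bearing: S, T, Y.
Sulfur-containing residues here: C12 (1).
Hydroxyl-bearing residues here: none (0).
The two groups share no amino acid, so total = 1 + 0 = 1.

1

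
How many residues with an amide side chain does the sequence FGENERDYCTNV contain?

Only N (asparagine) and Q (glutamine) carry a side-chain carboxamide.
Matching residues: N4, N11.

2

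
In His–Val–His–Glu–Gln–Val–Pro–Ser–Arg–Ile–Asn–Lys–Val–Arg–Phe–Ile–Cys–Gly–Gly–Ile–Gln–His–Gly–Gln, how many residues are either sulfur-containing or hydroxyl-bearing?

2

Sulfur-containing: C, M. Hydroxyl-bearing: S, T, Y.
Sulfur-containing residues here: Cys17 (1).
Hydroxyl-bearing residues here: Ser8 (1).
The two groups share no amino acid, so total = 1 + 1 = 2.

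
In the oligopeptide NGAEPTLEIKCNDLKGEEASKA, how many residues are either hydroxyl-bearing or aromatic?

2

Hydroxyl-bearing: S, T, Y. Aromatic: F, W, Y.
Hydroxyl-bearing residues here: T6, S20 (2).
Aromatic residues here: none (0).
(Y belongs to both groups, but none appear in this sequence.) Total = 2 + 0 = 2.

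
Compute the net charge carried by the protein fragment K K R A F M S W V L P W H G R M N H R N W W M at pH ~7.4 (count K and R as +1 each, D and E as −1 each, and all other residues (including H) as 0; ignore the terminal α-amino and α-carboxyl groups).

Positive (K, R): K1, K2, R3, R15, R19 → +5.
Negative (D, E): none → −0.
Net charge = (+5) + (−0) = +5.

+5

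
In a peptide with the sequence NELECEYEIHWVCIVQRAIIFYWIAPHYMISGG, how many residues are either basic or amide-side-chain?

Basic: H, K, R. Amide-side-chain: N, Q.
Basic residues here: H10, R17, H27 (3).
Amide-side-chain residues here: N1, Q16 (2).
The two groups share no amino acid, so total = 3 + 2 = 5.

5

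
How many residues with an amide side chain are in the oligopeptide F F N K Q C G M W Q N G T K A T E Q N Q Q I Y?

Only N (asparagine) and Q (glutamine) carry a side-chain carboxamide.
Matching residues: N3, Q5, Q10, N11, Q18, N19, Q20, Q21.

8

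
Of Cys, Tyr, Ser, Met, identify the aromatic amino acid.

Tyr

F, W, and Y each carry an aromatic ring on the side chain.
Of the listed options, only Tyr belongs to this group.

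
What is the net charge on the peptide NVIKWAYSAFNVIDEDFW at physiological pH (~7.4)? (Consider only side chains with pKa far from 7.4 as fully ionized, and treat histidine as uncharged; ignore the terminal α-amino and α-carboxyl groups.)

At pH ~7.4 the Lys and Arg side chains are protonated (+1), the Asp and Glu side chains are deprotonated (−1), and with His taken as neutral all other side chains carry no charge.
Positive (K, R): K4 → +1.
Negative (D, E): D14, E15, D16 → −3.
Net charge = (+1) + (−3) = −2.

-2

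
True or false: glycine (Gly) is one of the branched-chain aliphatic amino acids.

False

Valine (V), leucine (L), and isoleucine (I) are the branched-chain amino acids.
Glycine is not in this group.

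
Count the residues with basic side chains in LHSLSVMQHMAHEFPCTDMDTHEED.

4

The basic amino acids are Lys (K), Arg (R), and His (H).
Matching residues: H2, H9, H12, H22.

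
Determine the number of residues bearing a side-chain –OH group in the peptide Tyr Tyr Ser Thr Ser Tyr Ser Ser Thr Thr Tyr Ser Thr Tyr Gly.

14

Serine (S), threonine (T), and tyrosine (Y) each carry a hydroxyl group on the side chain.
Matching residues: Tyr1, Tyr2, Ser3, Thr4, Ser5, Tyr6, Ser7, Ser8, Thr9, Thr10, Tyr11, Ser12, Thr13, Tyr14.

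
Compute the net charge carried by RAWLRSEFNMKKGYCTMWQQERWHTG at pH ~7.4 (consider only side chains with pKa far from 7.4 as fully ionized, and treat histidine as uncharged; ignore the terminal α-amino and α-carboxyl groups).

+3

The side chains ionized at physiological pH are Lys/Arg (+1) and Asp/Glu (−1); with His treated as neutral, nothing else contributes.
Positive (K, R): R1, R5, K11, K12, R22 → +5.
Negative (D, E): E7, E21 → −2.
Net charge = (+5) + (−2) = +3.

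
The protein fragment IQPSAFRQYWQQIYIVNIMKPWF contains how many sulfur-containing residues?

1

The sulfur-bearing residues are cysteine (–SH) and methionine (–S–CH₃).
Matching residues: M19.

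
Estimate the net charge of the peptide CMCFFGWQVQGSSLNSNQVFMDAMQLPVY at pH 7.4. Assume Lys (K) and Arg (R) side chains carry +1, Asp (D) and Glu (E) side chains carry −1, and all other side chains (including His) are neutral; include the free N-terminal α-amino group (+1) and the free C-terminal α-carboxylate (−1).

-1

Positive (K, R): none → +0.
Negative (D, E): D22 → −1.
The N-terminus (+1) and C-terminus (−1) cancel.
Net charge = (+0) + (−1) = −1.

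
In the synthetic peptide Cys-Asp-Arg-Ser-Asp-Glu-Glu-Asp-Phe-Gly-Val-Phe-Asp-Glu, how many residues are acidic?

7

The acidic residues are Asp (D) and Glu (E), whose side chains end in a carboxylate group.
Matching residues: Asp2, Asp5, Glu6, Glu7, Asp8, Asp13, Glu14.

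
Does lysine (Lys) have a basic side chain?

Yes

The basic amino acids are Lys (K), Arg (R), and His (H).
Lysine is in this group.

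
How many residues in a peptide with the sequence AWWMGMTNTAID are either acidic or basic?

Acidic: D, E. Basic: H, K, R.
Acidic residues here: D12 (1).
Basic residues here: none (0).
The two groups share no amino acid, so total = 1 + 0 = 1.

1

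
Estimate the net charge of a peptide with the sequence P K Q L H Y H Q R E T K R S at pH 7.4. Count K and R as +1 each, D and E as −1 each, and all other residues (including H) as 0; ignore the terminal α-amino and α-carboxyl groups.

Positive (K, R): K2, R9, K12, R13 → +4.
Negative (D, E): E10 → −1.
Net charge = (+4) + (−1) = +3.

+3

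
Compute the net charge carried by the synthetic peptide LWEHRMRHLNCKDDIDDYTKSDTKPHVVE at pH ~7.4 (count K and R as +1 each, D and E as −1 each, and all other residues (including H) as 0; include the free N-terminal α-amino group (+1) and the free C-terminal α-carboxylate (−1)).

Positive (K, R): R5, R7, K12, K20, K24 → +5.
Negative (D, E): E3, D13, D14, D16, D17, D22, E29 → −7.
The N-terminus (+1) and C-terminus (−1) cancel.
Net charge = (+5) + (−7) = −2.

-2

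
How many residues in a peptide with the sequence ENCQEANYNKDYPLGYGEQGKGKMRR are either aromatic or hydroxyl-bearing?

3

Aromatic: F, W, Y. Hydroxyl-bearing: S, T, Y.
Aromatic residues here: Y8, Y12, Y16 (3).
Hydroxyl-bearing residues here: Y8, Y12, Y16 (3).
Y is in both groups, so the 3 Y residues must not be double-counted.
Total = 3 + 3 − 3 = 3.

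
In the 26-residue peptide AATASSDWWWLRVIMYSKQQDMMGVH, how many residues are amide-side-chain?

Asparagine (N) and glutamine (Q) have uncharged amide side chains.
Matching residues: Q19, Q20.

2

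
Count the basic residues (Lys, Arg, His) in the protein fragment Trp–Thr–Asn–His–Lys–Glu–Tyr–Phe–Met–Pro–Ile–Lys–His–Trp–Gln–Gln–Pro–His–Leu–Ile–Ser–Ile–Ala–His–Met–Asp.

6

Matching residues: His4, Lys5, Lys12, His13, His18, His24.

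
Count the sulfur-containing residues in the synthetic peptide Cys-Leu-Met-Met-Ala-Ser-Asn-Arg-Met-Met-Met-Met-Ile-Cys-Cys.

9

Cysteine (C, thiol) and methionine (M, thioether) are the two sulfur-containing amino acids.
Matching residues: Cys1, Met3, Met4, Met9, Met10, Met11, Met12, Cys14, Cys15.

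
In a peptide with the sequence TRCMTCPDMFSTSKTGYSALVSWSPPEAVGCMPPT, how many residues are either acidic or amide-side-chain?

2

Acidic: D, E. Amide-side-chain: N, Q.
Acidic residues here: D8, E27 (2).
Amide-side-chain residues here: none (0).
The two groups share no amino acid, so total = 2 + 0 = 2.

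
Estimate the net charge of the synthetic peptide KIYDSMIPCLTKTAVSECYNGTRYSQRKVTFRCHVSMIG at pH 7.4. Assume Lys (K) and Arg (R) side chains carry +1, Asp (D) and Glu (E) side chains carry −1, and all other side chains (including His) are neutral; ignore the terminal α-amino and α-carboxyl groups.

+4

Positive (K, R): K1, K12, R23, R27, K28, R32 → +6.
Negative (D, E): D4, E17 → −2.
Net charge = (+6) + (−2) = +4.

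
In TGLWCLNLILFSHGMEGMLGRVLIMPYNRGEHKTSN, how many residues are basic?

5

Lysine (K), arginine (R), and histidine (H) have basic, nitrogen-containing side chains.
Matching residues: H13, R21, R29, H32, K33.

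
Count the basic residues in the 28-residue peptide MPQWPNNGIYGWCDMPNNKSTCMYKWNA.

K, R, and H are the three residues with basic side chains (ε-amine, guanidinium, and imidazole respectively).
Matching residues: K19, K25.

2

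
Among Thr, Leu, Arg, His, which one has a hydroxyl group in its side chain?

Thr

The –OH-bearing residues are Ser, Thr (aliphatic alcohols), and Tyr (phenol).
Of the listed options, only Thr belongs to this group.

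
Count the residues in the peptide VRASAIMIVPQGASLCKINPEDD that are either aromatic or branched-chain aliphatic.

Aromatic: F, W, Y. Branched-chain aliphatic: I, L, V.
Aromatic residues here: none (0).
Branched-chain aliphatic residues here: V1, I6, I8, V9, L15, I18 (6).
The two groups share no amino acid, so total = 0 + 6 = 6.

6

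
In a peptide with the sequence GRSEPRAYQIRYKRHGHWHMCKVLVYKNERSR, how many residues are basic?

12

Lysine (K), arginine (R), and histidine (H) have basic, nitrogen-containing side chains.
Matching residues: R2, R6, R11, K13, R14, H15, H17, H19, K22, K27, R30, R32.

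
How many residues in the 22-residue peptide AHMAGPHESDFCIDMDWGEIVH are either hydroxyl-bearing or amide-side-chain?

Hydroxyl-bearing: S, T, Y. Amide-side-chain: N, Q.
Hydroxyl-bearing residues here: S9 (1).
Amide-side-chain residues here: none (0).
The two groups share no amino acid, so total = 1 + 0 = 1.

1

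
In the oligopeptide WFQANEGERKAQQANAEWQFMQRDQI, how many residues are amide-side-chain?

Only N (asparagine) and Q (glutamine) carry a side-chain carboxamide.
Matching residues: Q3, N5, Q12, Q13, N15, Q19, Q22, Q25.

8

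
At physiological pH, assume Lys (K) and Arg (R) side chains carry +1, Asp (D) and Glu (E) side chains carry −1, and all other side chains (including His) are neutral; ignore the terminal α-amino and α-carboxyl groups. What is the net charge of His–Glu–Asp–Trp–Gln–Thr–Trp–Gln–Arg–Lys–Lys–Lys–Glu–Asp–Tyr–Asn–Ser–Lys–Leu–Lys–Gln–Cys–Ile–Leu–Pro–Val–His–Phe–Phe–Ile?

+2

Positive (K, R): Arg9, Lys10, Lys11, Lys12, Lys18, Lys20 → +6.
Negative (D, E): Glu2, Asp3, Glu13, Asp14 → −4.
Net charge = (+6) + (−4) = +2.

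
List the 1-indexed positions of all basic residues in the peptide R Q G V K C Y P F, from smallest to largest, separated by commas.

Lysine (K), arginine (R), and histidine (H) have basic, nitrogen-containing side chains.
Matching residues: R1, K5.

1, 5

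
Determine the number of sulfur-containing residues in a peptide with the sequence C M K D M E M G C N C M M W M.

9

Cysteine (C, thiol) and methionine (M, thioether) are the two sulfur-containing amino acids.
Matching residues: C1, M2, M5, M7, C9, C11, M12, M13, M15.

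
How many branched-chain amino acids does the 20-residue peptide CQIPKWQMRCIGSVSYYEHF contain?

Valine (V), leucine (L), and isoleucine (I) are the branched-chain amino acids.
Matching residues: I3, I11, V14.

3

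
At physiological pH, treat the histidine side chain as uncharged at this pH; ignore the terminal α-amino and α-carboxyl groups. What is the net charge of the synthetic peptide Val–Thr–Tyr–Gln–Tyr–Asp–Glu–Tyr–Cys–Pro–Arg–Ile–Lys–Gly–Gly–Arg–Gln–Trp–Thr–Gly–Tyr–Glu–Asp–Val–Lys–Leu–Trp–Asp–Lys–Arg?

Near pH 7.4, K and R contribute +1 each, D and E contribute −1 each, and every other side chain (His included, as stated) is uncharged.
Positive (K, R): Arg11, Lys13, Arg16, Lys25, Lys29, Arg30 → +6.
Negative (D, E): Asp6, Glu7, Glu22, Asp23, Asp28 → −5.
Net charge = (+6) + (−5) = +1.

+1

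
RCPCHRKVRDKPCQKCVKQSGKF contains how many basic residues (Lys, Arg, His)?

Matching residues: R1, H5, R6, K7, R9, K11, K15, K18, K22.

9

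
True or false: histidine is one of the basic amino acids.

K, R, and H are the three residues with basic side chains (ε-amine, guanidinium, and imidazole respectively).
Histidine is in this group.

True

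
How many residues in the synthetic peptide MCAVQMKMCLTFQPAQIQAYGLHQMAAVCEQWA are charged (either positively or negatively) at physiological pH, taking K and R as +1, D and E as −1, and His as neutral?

Charged side chains at pH ~7.4: K, R (positive); D, E (negative).
Matching residues: K7, E30.

2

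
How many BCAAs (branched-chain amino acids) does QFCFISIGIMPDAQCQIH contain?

4

Valine (V), leucine (L), and isoleucine (I) are the branched-chain amino acids.
Matching residues: I5, I7, I9, I17.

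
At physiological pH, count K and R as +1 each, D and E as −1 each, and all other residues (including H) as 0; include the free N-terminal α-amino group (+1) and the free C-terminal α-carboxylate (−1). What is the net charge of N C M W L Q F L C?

0

Positive (K, R): none → +0.
Negative (D, E): none → −0.
The N-terminus (+1) and C-terminus (−1) cancel.
Net charge = (+0) + (−0) = 0.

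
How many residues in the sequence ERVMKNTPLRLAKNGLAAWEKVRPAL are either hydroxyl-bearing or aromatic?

Hydroxyl-bearing: S, T, Y. Aromatic: F, W, Y.
Hydroxyl-bearing residues here: T7 (1).
Aromatic residues here: W19 (1).
(Y belongs to both groups, but none appear in this sequence.) Total = 1 + 1 = 2.

2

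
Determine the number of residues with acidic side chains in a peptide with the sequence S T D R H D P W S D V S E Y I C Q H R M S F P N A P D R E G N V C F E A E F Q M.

Only D (aspartate) and E (glutamate) carry a side-chain carboxylic acid.
Matching residues: D3, D6, D10, E13, D27, E29, E35, E37.

8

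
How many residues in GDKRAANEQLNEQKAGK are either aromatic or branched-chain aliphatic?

Aromatic: F, W, Y. Branched-chain aliphatic: I, L, V.
Aromatic residues here: none (0).
Branched-chain aliphatic residues here: L10 (1).
The two groups share no amino acid, so total = 0 + 1 = 1.

1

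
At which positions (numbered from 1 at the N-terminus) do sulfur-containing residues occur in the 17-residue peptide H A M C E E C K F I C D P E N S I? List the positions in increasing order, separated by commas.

3, 4, 7, 11

Only Cys (C) and Met (M) have a sulfur atom in the side chain.
Matching residues: M3, C4, C7, C11.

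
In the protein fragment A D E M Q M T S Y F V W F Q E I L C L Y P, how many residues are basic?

0

Lysine (K), arginine (R), and histidine (H) have basic, nitrogen-containing side chains.
None of the 21 residues belong to this group.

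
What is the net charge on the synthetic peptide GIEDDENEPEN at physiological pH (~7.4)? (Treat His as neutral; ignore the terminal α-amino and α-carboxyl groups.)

-6

At pH ~7.4 the Lys and Arg side chains are protonated (+1), the Asp and Glu side chains are deprotonated (−1), and with His taken as neutral all other side chains carry no charge.
Positive (K, R): none → +0.
Negative (D, E): E3, D4, D5, E6, E8, E10 → −6.
Net charge = (+0) + (−6) = −6.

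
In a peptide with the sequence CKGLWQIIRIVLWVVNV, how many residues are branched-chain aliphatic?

Valine (V), leucine (L), and isoleucine (I) are the branched-chain amino acids.
Matching residues: L4, I7, I8, I10, V11, L12, V14, V15, V17.

9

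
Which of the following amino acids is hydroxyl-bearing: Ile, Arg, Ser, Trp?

Ser

The –OH-bearing residues are Ser, Thr (aliphatic alcohols), and Tyr (phenol).
Of the listed options, only Ser belongs to this group.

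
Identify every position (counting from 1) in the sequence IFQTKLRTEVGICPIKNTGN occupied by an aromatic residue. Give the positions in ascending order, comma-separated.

2

The aromatic amino acids are Phe (F, benzyl), Trp (W, indole), and Tyr (Y, phenol).
Matching residues: F2.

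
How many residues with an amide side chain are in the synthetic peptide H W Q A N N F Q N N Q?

Only N (asparagine) and Q (glutamine) carry a side-chain carboxamide.
Matching residues: Q3, N5, N6, Q8, N9, N10, Q11.

7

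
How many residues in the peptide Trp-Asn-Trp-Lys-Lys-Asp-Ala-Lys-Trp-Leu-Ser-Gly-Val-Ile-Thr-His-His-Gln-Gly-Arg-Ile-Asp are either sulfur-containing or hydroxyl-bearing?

2

Sulfur-containing: C, M. Hydroxyl-bearing: S, T, Y.
Sulfur-containing residues here: none (0).
Hydroxyl-bearing residues here: Ser11, Thr15 (2).
The two groups share no amino acid, so total = 0 + 2 = 2.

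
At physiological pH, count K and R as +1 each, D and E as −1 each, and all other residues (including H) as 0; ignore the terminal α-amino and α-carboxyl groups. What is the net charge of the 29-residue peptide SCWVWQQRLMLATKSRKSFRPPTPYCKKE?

Positive (K, R): R8, K14, R16, K17, R20, K27, K28 → +7.
Negative (D, E): E29 → −1.
Net charge = (+7) + (−1) = +6.

+6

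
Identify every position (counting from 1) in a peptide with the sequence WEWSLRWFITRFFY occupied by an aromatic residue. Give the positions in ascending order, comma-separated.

1, 3, 7, 8, 12, 13, 14

F, W, and Y each carry an aromatic ring on the side chain.
Matching residues: W1, W3, W7, F8, F12, F13, Y14.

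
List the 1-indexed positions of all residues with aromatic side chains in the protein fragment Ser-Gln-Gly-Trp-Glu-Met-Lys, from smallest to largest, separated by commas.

The aromatic amino acids are Phe (F, benzyl), Trp (W, indole), and Tyr (Y, phenol).
Matching residues: Trp4.

4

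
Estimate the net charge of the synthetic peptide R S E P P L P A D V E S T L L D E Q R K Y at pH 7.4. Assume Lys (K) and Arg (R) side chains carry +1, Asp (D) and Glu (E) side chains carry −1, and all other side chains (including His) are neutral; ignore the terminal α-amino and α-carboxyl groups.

-2

Positive (K, R): R1, R19, K20 → +3.
Negative (D, E): E3, D9, E11, D16, E17 → −5.
Net charge = (+3) + (−5) = −2.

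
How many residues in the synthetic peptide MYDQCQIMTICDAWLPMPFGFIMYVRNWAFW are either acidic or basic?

Acidic: D, E. Basic: H, K, R.
Acidic residues here: D3, D12 (2).
Basic residues here: R26 (1).
The two groups share no amino acid, so total = 2 + 1 = 3.

3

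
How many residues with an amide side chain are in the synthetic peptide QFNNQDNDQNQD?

Asparagine (N) and glutamine (Q) have uncharged amide side chains.
Matching residues: Q1, N3, N4, Q5, N7, Q9, N10, Q11.

8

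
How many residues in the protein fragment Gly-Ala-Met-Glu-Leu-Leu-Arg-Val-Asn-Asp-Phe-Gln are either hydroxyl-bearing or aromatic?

Hydroxyl-bearing: S, T, Y. Aromatic: F, W, Y.
Hydroxyl-bearing residues here: none (0).
Aromatic residues here: Phe11 (1).
(Y belongs to both groups, but none appear in this sequence.) Total = 0 + 1 = 1.

1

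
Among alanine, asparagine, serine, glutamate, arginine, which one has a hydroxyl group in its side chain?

serine

The –OH-bearing residues are Ser, Thr (aliphatic alcohols), and Tyr (phenol).
Of the listed options, only serine belongs to this group.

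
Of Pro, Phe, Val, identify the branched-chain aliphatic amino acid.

The BCAAs are Val, Leu, and Ile — aliphatic side chains with a branch point.
Of the listed options, only Val belongs to this group.

Val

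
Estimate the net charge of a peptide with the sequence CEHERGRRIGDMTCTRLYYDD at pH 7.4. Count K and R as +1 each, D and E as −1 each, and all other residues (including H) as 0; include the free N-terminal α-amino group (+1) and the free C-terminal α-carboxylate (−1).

Positive (K, R): R5, R7, R8, R16 → +4.
Negative (D, E): E2, E4, D11, D20, D21 → −5.
The N-terminus (+1) and C-terminus (−1) cancel.
Net charge = (+4) + (−5) = −1.

-1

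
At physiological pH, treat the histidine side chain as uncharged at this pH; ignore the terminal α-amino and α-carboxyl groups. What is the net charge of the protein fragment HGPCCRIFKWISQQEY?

+1

The side chains ionized at physiological pH are Lys/Arg (+1) and Asp/Glu (−1); with His treated as neutral, nothing else contributes.
Positive (K, R): R6, K9 → +2.
Negative (D, E): E15 → −1.
Net charge = (+2) + (−1) = +1.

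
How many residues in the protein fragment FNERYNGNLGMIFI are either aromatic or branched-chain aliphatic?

6

Aromatic: F, W, Y. Branched-chain aliphatic: I, L, V.
Aromatic residues here: F1, Y5, F13 (3).
Branched-chain aliphatic residues here: L9, I12, I14 (3).
The two groups share no amino acid, so total = 3 + 3 = 6.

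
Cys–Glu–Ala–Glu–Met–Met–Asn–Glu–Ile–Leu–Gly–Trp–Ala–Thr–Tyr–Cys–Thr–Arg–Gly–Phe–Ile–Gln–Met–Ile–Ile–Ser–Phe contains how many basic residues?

1

The basic amino acids are Lys (K), Arg (R), and His (H).
Matching residues: Arg18.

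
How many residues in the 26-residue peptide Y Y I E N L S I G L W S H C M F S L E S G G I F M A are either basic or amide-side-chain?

Basic: H, K, R. Amide-side-chain: N, Q.
Basic residues here: H13 (1).
Amide-side-chain residues here: N5 (1).
The two groups share no amino acid, so total = 1 + 1 = 2.

2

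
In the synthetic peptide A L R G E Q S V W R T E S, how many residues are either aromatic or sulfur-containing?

Aromatic: F, W, Y. Sulfur-containing: C, M.
Aromatic residues here: W9 (1).
Sulfur-containing residues here: none (0).
The two groups share no amino acid, so total = 1 + 0 = 1.

1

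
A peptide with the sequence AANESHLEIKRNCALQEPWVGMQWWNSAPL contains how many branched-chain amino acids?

5

The BCAAs are Val, Leu, and Ile — aliphatic side chains with a branch point.
Matching residues: L7, I9, L15, V20, L30.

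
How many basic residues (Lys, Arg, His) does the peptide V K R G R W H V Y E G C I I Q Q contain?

Matching residues: K2, R3, R5, H7.

4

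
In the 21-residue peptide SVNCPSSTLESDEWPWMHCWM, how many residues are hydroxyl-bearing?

S, T, and Y are the three residues with a side-chain hydroxyl.
Matching residues: S1, S6, S7, T8, S11.

5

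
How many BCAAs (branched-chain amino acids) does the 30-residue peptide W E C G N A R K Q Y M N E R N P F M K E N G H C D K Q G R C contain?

Valine (V), leucine (L), and isoleucine (I) are the branched-chain amino acids.
None of the 30 residues belong to this group.

0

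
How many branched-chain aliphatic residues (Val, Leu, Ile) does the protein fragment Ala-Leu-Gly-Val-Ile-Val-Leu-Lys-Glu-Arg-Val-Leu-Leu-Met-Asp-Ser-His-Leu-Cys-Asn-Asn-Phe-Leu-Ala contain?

Matching residues: Leu2, Val4, Ile5, Val6, Leu7, Val11, Leu12, Leu13, Leu18, Leu23.

10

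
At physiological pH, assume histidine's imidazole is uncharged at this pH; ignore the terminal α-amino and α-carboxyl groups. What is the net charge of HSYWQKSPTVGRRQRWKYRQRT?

+7

The side chains ionized at physiological pH are Lys/Arg (+1) and Asp/Glu (−1); with His treated as neutral, nothing else contributes.
Positive (K, R): K6, R12, R13, R15, K17, R19, R21 → +7.
Negative (D, E): none → −0.
Net charge = (+7) + (−0) = +7.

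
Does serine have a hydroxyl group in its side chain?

Yes

S, T, and Y are the three residues with a side-chain hydroxyl.
Serine is in this group.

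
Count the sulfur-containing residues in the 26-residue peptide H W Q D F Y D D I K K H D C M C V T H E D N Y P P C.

Cysteine (C, thiol) and methionine (M, thioether) are the two sulfur-containing amino acids.
Matching residues: C14, M15, C16, C26.

4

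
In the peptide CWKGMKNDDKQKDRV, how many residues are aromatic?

1

Phenylalanine (F), tryptophan (W), and tyrosine (Y) have aromatic ring side chains.
Matching residues: W2.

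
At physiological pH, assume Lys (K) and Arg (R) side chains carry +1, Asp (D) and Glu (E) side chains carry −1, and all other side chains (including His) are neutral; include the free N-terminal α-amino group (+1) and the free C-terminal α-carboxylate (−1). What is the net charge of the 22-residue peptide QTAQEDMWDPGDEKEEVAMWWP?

-6

Positive (K, R): K14 → +1.
Negative (D, E): E5, D6, D9, D12, E13, E15, E16 → −7.
The N-terminus (+1) and C-terminus (−1) cancel.
Net charge = (+1) + (−7) = −6.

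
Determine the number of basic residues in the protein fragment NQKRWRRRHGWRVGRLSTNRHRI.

11

The basic amino acids are Lys (K), Arg (R), and His (H).
Matching residues: K3, R4, R6, R7, R8, H9, R12, R15, R20, H21, R22.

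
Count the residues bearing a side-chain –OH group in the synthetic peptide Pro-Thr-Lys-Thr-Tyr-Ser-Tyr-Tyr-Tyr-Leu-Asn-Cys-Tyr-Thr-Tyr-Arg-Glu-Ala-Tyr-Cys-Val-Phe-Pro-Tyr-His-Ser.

S, T, and Y are the three residues with a side-chain hydroxyl.
Matching residues: Thr2, Thr4, Tyr5, Ser6, Tyr7, Tyr8, Tyr9, Tyr13, Thr14, Tyr15, Tyr19, Tyr24, Ser26.

13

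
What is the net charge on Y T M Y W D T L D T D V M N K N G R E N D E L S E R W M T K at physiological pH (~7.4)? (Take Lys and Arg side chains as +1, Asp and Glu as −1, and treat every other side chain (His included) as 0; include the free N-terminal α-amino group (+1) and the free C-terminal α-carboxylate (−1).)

Positive (K, R): K15, R18, R26, K30 → +4.
Negative (D, E): D6, D9, D11, E19, D21, E22, E25 → −7.
The N-terminus (+1) and C-terminus (−1) cancel.
Net charge = (+4) + (−7) = −3.

-3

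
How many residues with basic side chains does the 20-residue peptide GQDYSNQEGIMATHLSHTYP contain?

The basic amino acids are Lys (K), Arg (R), and His (H).
Matching residues: H14, H17.

2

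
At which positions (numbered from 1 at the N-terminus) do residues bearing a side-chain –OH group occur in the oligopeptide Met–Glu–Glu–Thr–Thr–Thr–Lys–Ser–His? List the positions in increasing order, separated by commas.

The –OH-bearing residues are Ser, Thr (aliphatic alcohols), and Tyr (phenol).
Matching residues: Thr4, Thr5, Thr6, Ser8.

4, 5, 6, 8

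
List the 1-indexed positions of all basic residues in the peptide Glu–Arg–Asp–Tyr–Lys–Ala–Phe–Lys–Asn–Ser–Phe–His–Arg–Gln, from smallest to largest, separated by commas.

2, 5, 8, 12, 13

The basic amino acids are Lys (K), Arg (R), and His (H).
Matching residues: Arg2, Lys5, Lys8, His12, Arg13.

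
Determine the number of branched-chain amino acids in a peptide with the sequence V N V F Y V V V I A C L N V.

The BCAAs are Val, Leu, and Ile — aliphatic side chains with a branch point.
Matching residues: V1, V3, V6, V7, V8, I9, L12, V14.

8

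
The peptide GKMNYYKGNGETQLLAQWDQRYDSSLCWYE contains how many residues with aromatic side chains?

The aromatic amino acids are Phe (F, benzyl), Trp (W, indole), and Tyr (Y, phenol).
Matching residues: Y5, Y6, W18, Y22, W28, Y29.

6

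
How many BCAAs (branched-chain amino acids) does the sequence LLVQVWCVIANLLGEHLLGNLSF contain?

11

The BCAAs are Val, Leu, and Ile — aliphatic side chains with a branch point.
Matching residues: L1, L2, V3, V5, V8, I9, L12, L13, L17, L18, L21.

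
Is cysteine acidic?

No

Only D (aspartate) and E (glutamate) carry a side-chain carboxylic acid.
Cysteine is not in this group.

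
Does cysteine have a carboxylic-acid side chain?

No

The acidic residues are Asp (D) and Glu (E), whose side chains end in a carboxylate group.
Cysteine is not in this group.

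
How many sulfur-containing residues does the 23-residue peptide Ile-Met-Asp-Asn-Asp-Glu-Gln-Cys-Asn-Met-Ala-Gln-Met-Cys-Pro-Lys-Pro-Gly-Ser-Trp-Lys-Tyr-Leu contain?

5

Only Cys (C) and Met (M) have a sulfur atom in the side chain.
Matching residues: Met2, Cys8, Met10, Met13, Cys14.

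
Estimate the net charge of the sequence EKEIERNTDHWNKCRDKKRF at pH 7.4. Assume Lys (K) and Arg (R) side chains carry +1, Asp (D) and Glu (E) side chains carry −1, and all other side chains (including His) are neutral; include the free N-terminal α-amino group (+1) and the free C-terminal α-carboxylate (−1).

+2

Positive (K, R): K2, R6, K13, R15, K17, K18, R19 → +7.
Negative (D, E): E1, E3, E5, D9, D16 → −5.
The N-terminus (+1) and C-terminus (−1) cancel.
Net charge = (+7) + (−5) = +2.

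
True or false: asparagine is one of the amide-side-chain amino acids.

The amide-side-chain residues are Asn (N) and Gln (Q).
Asparagine is in this group.

True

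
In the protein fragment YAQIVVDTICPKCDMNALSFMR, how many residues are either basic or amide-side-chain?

Basic: H, K, R. Amide-side-chain: N, Q.
Basic residues here: K12, R22 (2).
Amide-side-chain residues here: Q3, N16 (2).
The two groups share no amino acid, so total = 2 + 2 = 4.

4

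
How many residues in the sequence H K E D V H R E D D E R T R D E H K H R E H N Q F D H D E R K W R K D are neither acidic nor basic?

6

Acidic: D, E. Basic: K, R, H. All other residues are neither.
Matching residues: V5, T13, N23, Q24, F25, W32.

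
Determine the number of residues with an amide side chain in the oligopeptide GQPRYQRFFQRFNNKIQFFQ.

Asparagine (N) and glutamine (Q) have uncharged amide side chains.
Matching residues: Q2, Q6, Q10, N13, N14, Q17, Q20.

7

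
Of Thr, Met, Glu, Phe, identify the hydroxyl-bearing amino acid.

The –OH-bearing residues are Ser, Thr (aliphatic alcohols), and Tyr (phenol).
Of the listed options, only Thr belongs to this group.

Thr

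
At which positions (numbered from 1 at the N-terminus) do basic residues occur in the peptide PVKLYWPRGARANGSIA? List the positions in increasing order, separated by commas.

3, 8, 11

The basic amino acids are Lys (K), Arg (R), and His (H).
Matching residues: K3, R8, R11.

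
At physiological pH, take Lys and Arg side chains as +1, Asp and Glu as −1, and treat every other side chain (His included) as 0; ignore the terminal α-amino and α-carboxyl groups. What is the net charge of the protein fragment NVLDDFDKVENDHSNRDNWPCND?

-5

Positive (K, R): K8, R16 → +2.
Negative (D, E): D4, D5, D7, E10, D12, D17, D23 → −7.
Net charge = (+2) + (−7) = −5.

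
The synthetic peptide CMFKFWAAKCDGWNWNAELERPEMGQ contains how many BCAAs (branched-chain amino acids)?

1

V, L, and I make up the branched-chain aliphatic group.
Matching residues: L19.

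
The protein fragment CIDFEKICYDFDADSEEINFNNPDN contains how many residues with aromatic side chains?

4

F, W, and Y each carry an aromatic ring on the side chain.
Matching residues: F4, Y9, F11, F20.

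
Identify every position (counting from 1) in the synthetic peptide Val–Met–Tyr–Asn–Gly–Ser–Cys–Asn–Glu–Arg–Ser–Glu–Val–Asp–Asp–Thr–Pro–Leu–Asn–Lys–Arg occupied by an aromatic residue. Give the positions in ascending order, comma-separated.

Phenylalanine (F), tryptophan (W), and tyrosine (Y) have aromatic ring side chains.
Matching residues: Tyr3.

3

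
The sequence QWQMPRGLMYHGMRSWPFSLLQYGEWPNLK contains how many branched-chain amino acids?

4

V, L, and I make up the branched-chain aliphatic group.
Matching residues: L8, L20, L21, L29.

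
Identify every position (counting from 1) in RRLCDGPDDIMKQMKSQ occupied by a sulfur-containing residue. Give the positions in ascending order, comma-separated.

4, 11, 14

Cysteine (C, thiol) and methionine (M, thioether) are the two sulfur-containing amino acids.
Matching residues: C4, M11, M14.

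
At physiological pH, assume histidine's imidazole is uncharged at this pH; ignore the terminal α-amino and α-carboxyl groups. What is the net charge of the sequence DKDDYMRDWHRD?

-2

The side chains ionized at physiological pH are Lys/Arg (+1) and Asp/Glu (−1); with His treated as neutral, nothing else contributes.
Positive (K, R): K2, R7, R11 → +3.
Negative (D, E): D1, D3, D4, D8, D12 → −5.
Net charge = (+3) + (−5) = −2.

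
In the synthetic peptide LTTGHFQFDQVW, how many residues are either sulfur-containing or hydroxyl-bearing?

Sulfur-containing: C, M. Hydroxyl-bearing: S, T, Y.
Sulfur-containing residues here: none (0).
Hydroxyl-bearing residues here: T2, T3 (2).
The two groups share no amino acid, so total = 0 + 2 = 2.

2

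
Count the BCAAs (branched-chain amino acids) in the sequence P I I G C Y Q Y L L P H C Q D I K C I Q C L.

Valine (V), leucine (L), and isoleucine (I) are the branched-chain amino acids.
Matching residues: I2, I3, L9, L10, I16, I19, L22.

7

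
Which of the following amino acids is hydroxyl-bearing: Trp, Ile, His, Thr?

Thr

Serine (S), threonine (T), and tyrosine (Y) each carry a hydroxyl group on the side chain.
Of the listed options, only Thr belongs to this group.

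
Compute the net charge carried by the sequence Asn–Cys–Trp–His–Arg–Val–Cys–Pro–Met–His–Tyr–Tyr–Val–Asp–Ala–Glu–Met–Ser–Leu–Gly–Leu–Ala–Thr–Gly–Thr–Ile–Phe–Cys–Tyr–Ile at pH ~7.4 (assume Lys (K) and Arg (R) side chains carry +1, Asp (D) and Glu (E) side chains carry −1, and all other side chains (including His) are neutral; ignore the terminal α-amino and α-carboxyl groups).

Positive (K, R): Arg5 → +1.
Negative (D, E): Asp14, Glu16 → −2.
Net charge = (+1) + (−2) = −1.

-1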